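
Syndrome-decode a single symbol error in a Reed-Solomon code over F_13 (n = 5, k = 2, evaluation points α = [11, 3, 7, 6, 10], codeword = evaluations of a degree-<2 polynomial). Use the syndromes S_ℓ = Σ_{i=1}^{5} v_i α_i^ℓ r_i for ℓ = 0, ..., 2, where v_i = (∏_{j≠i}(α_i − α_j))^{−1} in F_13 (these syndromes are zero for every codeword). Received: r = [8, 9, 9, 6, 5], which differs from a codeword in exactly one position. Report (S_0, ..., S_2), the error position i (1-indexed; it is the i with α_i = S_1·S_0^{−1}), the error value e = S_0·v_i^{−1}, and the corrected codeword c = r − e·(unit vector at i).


S = (10, 4, 12), error at position 2, error magnitude e = 12, c = [8, 10, 9, 6, 5].

Step 1: column multipliers v_i = (∏_{j≠i}(α_i − α_j))^{−1} mod 13.
  i = 1 (α = 11): (11−3)(11−7)(11−6)(11−10) = 8·4·5·1 = 160 ≡ 4, so v_1 = 4^{−1} = 10 (mod 13).
  i = 2 (α = 3): (3−11)(3−7)(3−6)(3−10) = (−8)·(−4)·(−3)·(−7) = 672 ≡ 9, so v_2 = 9^{−1} = 3 (mod 13).
  i = 3 (α = 7): (7−11)(7−3)(7−6)(7−10) = (−4)·4·1·(−3) = 48 ≡ 9, so v_3 = 9^{−1} = 3 (mod 13).
  i = 4 (α = 6): (6−11)(6−3)(6−7)(6−10) = (−5)·3·(−1)·(−4) = −60 ≡ 5, so v_4 = 5^{−1} = 8 (mod 13).
  i = 5 (α = 10): (10−11)(10−3)(10−7)(10−6) = (−1)·7·3·4 = −84 ≡ 7, so v_5 = 7^{−1} = 2 (mod 13).
  v = [10, 3, 3, 8, 2].
Step 2: syndromes of r = [8, 9, 9, 6, 5] (all sums mod 13).
  S_0 = Σ v_i r_i = 10·8 + 3·9 + 3·9 + 8·6 + 2·5 = 192 ≡ 10.
  S_1 = Σ v_i α_i r_i = 10·11·8 + 3·3·9 + 3·7·9 + 8·6·6 + 2·10·5 = 1538 ≡ 4.
  α_i^2 mod 13 = [4, 9, 10, 10, 9].
  S_2 = Σ v_i α_i^2 r_i = 10·4·8 + 3·9·9 + 3·10·9 + 8·10·6 + 2·9·5 = 1403 ≡ 12.
  S = (10, 4, 12) ≠ 0, so r is not a codeword (an error is present).
Step 3: locate the error. For a single error e at position i, S_ℓ = v_i·e·α_i^ℓ, so α_err = S_1/S_0.
  S_0^{−1} = 10^{−1} = 4 (mod 13), so α_err = 4·4 = 16 ≡ 3 = α_2. Error position i = 2.
  Consistency check: S_2/S_1 = 12·10 = 120 ≡ 3 = α_err ✓ (single-error assumption holds).
Step 4: error magnitude e = S_0/v_2 = S_0·∏_{j≠2}(α_2 − α_j) = 10·9 = 90 ≡ 12 (mod 13).
Step 5: correct position 2: c_2 = r_2 − e = 9 − 12 ≡ 10 (mod 13). Hence c = [8, 10, 9, 6, 5].
  Check: interpolating c through the α_i gives m(x) = 1 + 3·x (degree < 2) with m(α_i) = c_i for every i, so c is indeed a codeword.


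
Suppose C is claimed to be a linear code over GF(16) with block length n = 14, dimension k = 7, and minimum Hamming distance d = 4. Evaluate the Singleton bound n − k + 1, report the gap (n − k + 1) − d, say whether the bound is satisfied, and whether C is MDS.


Singleton RHS = n − k + 1 = 8, slack = 4, bound satisfied, not MDS.

Singleton bound: d ≤ n − k + 1.
Here n = 14, k = 7, so n − k + 1 = 8.
Given d = 4, check d ≤ 8: YES.
Slack = (n − k + 1) − d = 4.
The code is NOT MDS (slack = 4 > 0).
Description: the claimed parameters are [14, 7, 4]_16; such a code would be non-MDS.


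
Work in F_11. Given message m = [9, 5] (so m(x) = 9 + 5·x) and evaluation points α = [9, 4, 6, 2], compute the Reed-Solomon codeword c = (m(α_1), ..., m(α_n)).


c = [10, 7, 6, 8]

Message polynomial: m(x) = 9 + 5·x (mod 11).
For each evaluation point α_i, compute m(α_i) mod 11:
  α_1 = 9: Horner steps 5 → 10, so m(9) = 10.
  α_2 = 4: Horner steps 5 → 7, so m(4) = 7.
  α_3 = 6: Horner steps 5 → 6, so m(6) = 6.
  α_4 = 2: Horner steps 5 → 8, so m(2) = 8.
Codeword c = [10, 7, 6, 8] ∈ F_11^4.


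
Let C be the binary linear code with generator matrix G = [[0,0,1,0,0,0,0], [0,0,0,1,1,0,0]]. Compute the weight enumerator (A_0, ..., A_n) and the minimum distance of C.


Weight distribution: A_0 = 1, A_1 = 1, A_2 = 1, A_3 = 1. Minimum distance d = 1.

Enumerate all 2^2 = 4 messages m ∈ F_2^2.
For each, compute codeword c = mG in F_2^7, then tally its weight.
  m = 00 → c = 0000000, weight = 0.
  m = 10 → c = 0010000, weight = 1.
  m = 01 → c = 0001100, weight = 2.
  m = 11 → c = 0011100, weight = 3.
Tally weights:
  weight 0: 1 codewords.
  weight 1: 1 codewords.
  weight 2: 1 codewords.
  weight 3: 1 codewords.
Minimum distance d = smallest w > 0 with A_w > 0 = 1.
Sanity: Σ A_w = 4 = 2^2 = 4 ✓.


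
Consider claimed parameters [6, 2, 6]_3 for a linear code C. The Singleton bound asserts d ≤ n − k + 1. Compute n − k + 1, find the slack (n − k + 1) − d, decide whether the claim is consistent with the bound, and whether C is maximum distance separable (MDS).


Singleton RHS = n − k + 1 = 5, slack = -1, bound violated (no such code; not MDS).

Singleton bound: d ≤ n − k + 1.
Here n = 6, k = 2, so n − k + 1 = 5.
Given d = 6, check d ≤ 5: NO.
Slack = (n − k + 1) − d = -1.
The slack is negative: d = 6 exceeds n − k + 1 = 5 by 1, so the Singleton bound is violated and no linear [6, 2, 6]_3 code can exist. In particular it is not MDS (MDS requires d = n − k + 1 exactly).
Description: the claimed parameters are [6, 2, 6]_3; such a code would be impossible (violates the Singleton bound).


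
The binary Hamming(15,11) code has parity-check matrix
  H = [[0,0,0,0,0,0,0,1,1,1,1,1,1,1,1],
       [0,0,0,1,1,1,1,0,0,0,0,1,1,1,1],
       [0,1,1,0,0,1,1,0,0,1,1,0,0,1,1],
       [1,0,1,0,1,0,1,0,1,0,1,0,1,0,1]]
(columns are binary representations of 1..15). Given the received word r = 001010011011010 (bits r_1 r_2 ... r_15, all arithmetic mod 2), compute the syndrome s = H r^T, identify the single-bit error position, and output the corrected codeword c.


s = (1, 1, 1, 0)^T, error position = 14, corrected codeword c = 001010011011000

Compute s = H r^T mod 2 one row at a time:
  s_1 = 1 + 1 + 0 + 1 + 1 + 0 + 1 + 0 = 5 ≡ 1 (mod 2).
  s_2 = 0 + 1 + 0 + 0 + 1 + 0 + 1 + 0 = 3 ≡ 1 (mod 2).
  s_3 = 0 + 1 + 0 + 0 + 0 + 1 + 1 + 0 = 3 ≡ 1 (mod 2).
  s_4 = 0 + 1 + 1 + 0 + 1 + 1 + 0 + 0 = 4 ≡ 0 (mod 2).
s = (1, 1, 1, 0)^T — this equals column 14 of H (binary 1110), so error is at position 14.
Correct: flip bit 14 of r = 001010011011010 to get c = 001010011011000.


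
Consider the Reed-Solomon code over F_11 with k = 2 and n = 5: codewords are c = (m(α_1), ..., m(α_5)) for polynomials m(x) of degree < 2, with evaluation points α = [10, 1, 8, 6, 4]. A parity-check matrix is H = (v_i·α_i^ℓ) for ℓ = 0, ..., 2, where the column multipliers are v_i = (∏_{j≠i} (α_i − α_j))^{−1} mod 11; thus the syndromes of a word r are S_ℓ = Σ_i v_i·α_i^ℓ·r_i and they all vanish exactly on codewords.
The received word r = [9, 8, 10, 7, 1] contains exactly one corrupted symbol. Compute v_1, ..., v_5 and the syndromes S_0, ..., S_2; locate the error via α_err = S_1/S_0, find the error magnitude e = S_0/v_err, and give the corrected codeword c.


S = (6, 3, 7), error at position 4, error magnitude e = 7, c = [9, 8, 10, 0, 1].

Step 1: column multipliers v_i = (∏_{j≠i}(α_i − α_j))^{−1} mod 11.
  i = 1 (α = 10): (10−1)(10−8)(10−6)(10−4) = 9·2·4·6 = 432 ≡ 3, so v_1 = 3^{−1} = 4 (mod 11).
  i = 2 (α = 1): (1−10)(1−8)(1−6)(1−4) = (−9)·(−7)·(−5)·(−3) = 945 ≡ 10, so v_2 = 10^{−1} = 10 (mod 11).
  i = 3 (α = 8): (8−10)(8−1)(8−6)(8−4) = (−2)·7·2·4 = −112 ≡ 9, so v_3 = 9^{−1} = 5 (mod 11).
  i = 4 (α = 6): (6−10)(6−1)(6−8)(6−4) = (−4)·5·(−2)·2 = 80 ≡ 3, so v_4 = 3^{−1} = 4 (mod 11).
  i = 5 (α = 4): (4−10)(4−1)(4−8)(4−6) = (−6)·3·(−4)·(−2) = −144 ≡ 10, so v_5 = 10^{−1} = 10 (mod 11).
  v = [4, 10, 5, 4, 10].
Step 2: syndromes of r = [9, 8, 10, 7, 1] (all sums mod 11).
  S_0 = Σ v_i r_i = 4·9 + 10·8 + 5·10 + 4·7 + 10·1 = 204 ≡ 6.
  S_1 = Σ v_i α_i r_i = 4·10·9 + 10·1·8 + 5·8·10 + 4·6·7 + 10·4·1 = 1048 ≡ 3.
  α_i^2 mod 11 = [1, 1, 9, 3, 5].
  S_2 = Σ v_i α_i^2 r_i = 4·1·9 + 10·1·8 + 5·9·10 + 4·3·7 + 10·5·1 = 700 ≡ 7.
  S = (6, 3, 7) ≠ 0, so r is not a codeword (an error is present).
Step 3: locate the error. For a single error e at position i, S_ℓ = v_i·e·α_i^ℓ, so α_err = S_1/S_0.
  S_0^{−1} = 6^{−1} = 2 (mod 11), so α_err = 3·2 = 6 ≡ 6 = α_4. Error position i = 4.
  Consistency check: S_2/S_1 = 7·4 = 28 ≡ 6 = α_err ✓ (single-error assumption holds).
Step 4: error magnitude e = S_0/v_4 = S_0·∏_{j≠4}(α_4 − α_j) = 6·3 = 18 ≡ 7 (mod 11).
Step 5: correct position 4: c_4 = r_4 − e = 7 − 7 ≡ 0 (mod 11). Hence c = [9, 8, 10, 0, 1].
  Check: interpolating c through the α_i gives m(x) = 3 + 5·x (degree < 2) with m(α_i) = c_i for every i, so c is indeed a codeword.


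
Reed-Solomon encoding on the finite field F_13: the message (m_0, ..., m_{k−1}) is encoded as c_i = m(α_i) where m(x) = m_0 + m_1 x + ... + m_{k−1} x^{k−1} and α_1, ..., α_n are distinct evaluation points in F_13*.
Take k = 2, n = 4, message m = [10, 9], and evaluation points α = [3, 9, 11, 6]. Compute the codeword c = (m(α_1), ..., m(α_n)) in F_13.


c = [11, 0, 5, 12]

Message polynomial: m(x) = 10 + 9·x (mod 13).
For each evaluation point α_i, compute m(α_i) mod 13:
  α_1 = 3: Horner steps 9 → 11, so m(3) = 11.
  α_2 = 9: Horner steps 9 → 0, so m(9) = 0.
  α_3 = 11: Horner steps 9 → 5, so m(11) = 5.
  α_4 = 6: Horner steps 9 → 12, so m(6) = 12.
Codeword c = [11, 0, 5, 12] ∈ F_13^4.


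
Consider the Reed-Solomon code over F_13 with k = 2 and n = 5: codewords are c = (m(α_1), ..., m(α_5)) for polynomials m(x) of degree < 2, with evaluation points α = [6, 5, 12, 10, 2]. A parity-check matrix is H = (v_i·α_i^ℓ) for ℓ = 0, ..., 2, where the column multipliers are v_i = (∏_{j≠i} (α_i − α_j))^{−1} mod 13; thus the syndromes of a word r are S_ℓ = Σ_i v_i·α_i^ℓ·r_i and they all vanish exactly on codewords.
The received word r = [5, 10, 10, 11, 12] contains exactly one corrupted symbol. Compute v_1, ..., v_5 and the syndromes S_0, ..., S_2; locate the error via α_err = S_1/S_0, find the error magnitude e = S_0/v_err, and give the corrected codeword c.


S = (6, 7, 6), error at position 3, error magnitude e = 9, c = [5, 10, 1, 11, 12].

Step 1: column multipliers v_i = (∏_{j≠i}(α_i − α_j))^{−1} mod 13.
  i = 1 (α = 6): (6−5)(6−12)(6−10)(6−2) = 1·(−6)·(−4)·4 = 96 ≡ 5, so v_1 = 5^{−1} = 8 (mod 13).
  i = 2 (α = 5): (5−6)(5−12)(5−10)(5−2) = (−1)·(−7)·(−5)·3 = −105 ≡ 12, so v_2 = 12^{−1} = 12 (mod 13).
  i = 3 (α = 12): (12−6)(12−5)(12−10)(12−2) = 6·7·2·10 = 840 ≡ 8, so v_3 = 8^{−1} = 5 (mod 13).
  i = 4 (α = 10): (10−6)(10−5)(10−12)(10−2) = 4·5·(−2)·8 = −320 ≡ 5, so v_4 = 5^{−1} = 8 (mod 13).
  i = 5 (α = 2): (2−6)(2−5)(2−12)(2−10) = (−4)·(−3)·(−10)·(−8) = 960 ≡ 11, so v_5 = 11^{−1} = 6 (mod 13).
  v = [8, 12, 5, 8, 6].
Step 2: syndromes of r = [5, 10, 10, 11, 12] (all sums mod 13).
  S_0 = Σ v_i r_i = 8·5 + 12·10 + 5·10 + 8·11 + 6·12 = 370 ≡ 6.
  S_1 = Σ v_i α_i r_i = 8·6·5 + 12·5·10 + 5·12·10 + 8·10·11 + 6·2·12 = 2464 ≡ 7.
  α_i^2 mod 13 = [10, 12, 1, 9, 4].
  S_2 = Σ v_i α_i^2 r_i = 8·10·5 + 12·12·10 + 5·1·10 + 8·9·11 + 6·4·12 = 2970 ≡ 6.
  S = (6, 7, 6) ≠ 0, so r is not a codeword (an error is present).
Step 3: locate the error. For a single error e at position i, S_ℓ = v_i·e·α_i^ℓ, so α_err = S_1/S_0.
  S_0^{−1} = 6^{−1} = 11 (mod 13), so α_err = 7·11 = 77 ≡ 12 = α_3. Error position i = 3.
  Consistency check: S_2/S_1 = 6·2 = 12 ≡ 12 = α_err ✓ (single-error assumption holds).
Step 4: error magnitude e = S_0/v_3 = S_0·∏_{j≠3}(α_3 − α_j) = 6·8 = 48 ≡ 9 (mod 13).
Step 5: correct position 3: c_3 = r_3 − e = 10 − 9 ≡ 1 (mod 13). Hence c = [5, 10, 1, 11, 12].
  Check: interpolating c through the α_i gives m(x) = 9 + 8·x (degree < 2) with m(α_i) = c_i for every i, so c is indeed a codeword.


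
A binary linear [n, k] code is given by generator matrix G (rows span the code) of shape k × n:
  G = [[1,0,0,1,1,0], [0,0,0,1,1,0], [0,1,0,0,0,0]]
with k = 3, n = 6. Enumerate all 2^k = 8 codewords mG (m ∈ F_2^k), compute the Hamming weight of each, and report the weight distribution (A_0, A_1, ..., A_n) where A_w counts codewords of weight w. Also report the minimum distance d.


Weight distribution: A_0 = 1, A_1 = 2, A_2 = 2, A_3 = 2, A_4 = 1. Minimum distance d = 1.

Enumerate all 2^3 = 8 messages m ∈ F_2^3.
For each, compute codeword c = mG in F_2^6, then tally its weight.
  m = 000 → c = 000000, weight = 0.
  m = 100 → c = 100110, weight = 3.
  m = 010 → c = 000110, weight = 2.
  m = 110 → c = 100000, weight = 1.
  m = 001 → c = 010000, weight = 1.
  m = 101 → c = 110110, weight = 4.
  m = 011 → c = 010110, weight = 3.
  m = 111 → c = 110000, weight = 2.
Tally weights:
  weight 0: 1 codewords.
  weight 1: 2 codewords.
  weight 2: 2 codewords.
  weight 3: 2 codewords.
  weight 4: 1 codewords.
Minimum distance d = smallest w > 0 with A_w > 0 = 1.
Sanity: Σ A_w = 8 = 2^3 = 8 ✓.


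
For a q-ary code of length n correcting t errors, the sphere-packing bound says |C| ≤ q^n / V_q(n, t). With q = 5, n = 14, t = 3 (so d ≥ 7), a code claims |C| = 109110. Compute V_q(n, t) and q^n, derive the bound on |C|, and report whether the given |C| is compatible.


V_q(n, t) = 24809, q^n = 6103515625, Hamming bound = 246020, |C| = 109110 ≤ bound (satisfied).

Step 1: Compute V_q(n, t) = Σ_{j=0}^3 C(n, j) (q−1)^j.
  j = 0: C(14,0)·(4)^0 = 1·1 = 1.
  j = 1: C(14,1)·(4)^1 = 14·4 = 56.
  j = 2: C(14,2)·(4)^2 = 91·16 = 1456.
  j = 3: C(14,3)·(4)^3 = 364·64 = 23296.
  V_q(n, t) = 1 + 56 + 1456 + 23296 = 24809.
Step 2: q^n = 5^14 = 6103515625.
Step 3: Hamming bound ⌊q^n / V_q(n,t)⌋ = ⌊6103515625/24809⌋ = 246020.
Step 4: Compare |C| = 109110 to 246020: satisfied.
The claimed |C| lies below the Hamming bound.


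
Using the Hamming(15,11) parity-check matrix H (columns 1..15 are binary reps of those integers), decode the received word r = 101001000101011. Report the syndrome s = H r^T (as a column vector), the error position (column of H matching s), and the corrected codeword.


s = (0, 0, 1, 1)^T, error position = 3, corrected codeword c = 100001000101011

Compute s = H r^T mod 2 one row at a time:
  s_1 = 0 + 0 + 1 + 0 + 1 + 0 + 1 + 1 = 4 ≡ 0 (mod 2).
  s_2 = 0 + 0 + 1 + 0 + 1 + 0 + 1 + 1 = 4 ≡ 0 (mod 2).
  s_3 = 0 + 1 + 1 + 0 + 1 + 0 + 1 + 1 = 5 ≡ 1 (mod 2).
  s_4 = 1 + 1 + 0 + 0 + 0 + 0 + 0 + 1 = 3 ≡ 1 (mod 2).
s = (0, 0, 1, 1)^T — this equals column 3 of H (binary 0011), so error is at position 3.
Correct: flip bit 3 of r = 101001000101011 to get c = 100001000101011.


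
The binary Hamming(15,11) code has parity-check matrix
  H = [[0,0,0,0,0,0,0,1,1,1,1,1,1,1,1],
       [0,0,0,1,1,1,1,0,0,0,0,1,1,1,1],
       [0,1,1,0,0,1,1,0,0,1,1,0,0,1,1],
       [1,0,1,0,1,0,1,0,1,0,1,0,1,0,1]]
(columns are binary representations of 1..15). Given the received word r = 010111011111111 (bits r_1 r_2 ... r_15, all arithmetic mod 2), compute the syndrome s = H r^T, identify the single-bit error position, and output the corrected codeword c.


s = (0, 1, 0, 1)^T, error position = 5, corrected codeword c = 010101011111111

Compute s = H r^T mod 2 one row at a time:
  s_1 = 1 + 1 + 1 + 1 + 1 + 1 + 1 + 1 = 8 ≡ 0 (mod 2).
  s_2 = 1 + 1 + 1 + 0 + 1 + 1 + 1 + 1 = 7 ≡ 1 (mod 2).
  s_3 = 1 + 0 + 1 + 0 + 1 + 1 + 1 + 1 = 6 ≡ 0 (mod 2).
  s_4 = 0 + 0 + 1 + 0 + 1 + 1 + 1 + 1 = 5 ≡ 1 (mod 2).
s = (0, 1, 0, 1)^T — this equals column 5 of H (binary 0101), so error is at position 5.
Correct: flip bit 5 of r = 010111011111111 to get c = 010101011111111.


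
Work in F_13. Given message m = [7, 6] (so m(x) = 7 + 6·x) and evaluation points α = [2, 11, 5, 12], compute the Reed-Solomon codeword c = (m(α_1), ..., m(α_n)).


c = [6, 8, 11, 1]

Message polynomial: m(x) = 7 + 6·x (mod 13).
For each evaluation point α_i, compute m(α_i) mod 13:
  α_1 = 2: Horner steps 6 → 6, so m(2) = 6.
  α_2 = 11: Horner steps 6 → 8, so m(11) = 8.
  α_3 = 5: Horner steps 6 → 11, so m(5) = 11.
  α_4 = 12: Horner steps 6 → 1, so m(12) = 1.
Codeword c = [6, 8, 11, 1] ∈ F_13^4.


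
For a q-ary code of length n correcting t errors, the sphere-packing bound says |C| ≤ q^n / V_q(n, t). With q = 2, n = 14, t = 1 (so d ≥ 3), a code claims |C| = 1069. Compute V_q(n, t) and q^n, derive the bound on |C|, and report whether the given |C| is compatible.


V_q(n, t) = 15, q^n = 16384, Hamming bound = 1092, |C| = 1069 ≤ bound (satisfied).

Step 1: Compute V_q(n, t) = Σ_{j=0}^1 C(n, j) (q−1)^j.
  j = 0: C(14,0)·(1)^0 = 1·1 = 1.
  j = 1: C(14,1)·(1)^1 = 14·1 = 14.
  V_q(n, t) = 1 + 14 = 15.
Step 2: q^n = 2^14 = 16384.
Step 3: Hamming bound ⌊q^n / V_q(n,t)⌋ = ⌊16384/15⌋ = 1092.
Step 4: Compare |C| = 1069 to 1092: satisfied.
The claimed |C| lies below the Hamming bound.


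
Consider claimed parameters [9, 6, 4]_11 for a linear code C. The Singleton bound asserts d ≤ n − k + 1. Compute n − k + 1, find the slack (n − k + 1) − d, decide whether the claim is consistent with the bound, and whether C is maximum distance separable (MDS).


Singleton RHS = n − k + 1 = 4, slack = 0, bound satisfied, MDS.

Singleton bound: d ≤ n − k + 1.
Here n = 9, k = 6, so n − k + 1 = 4.
Given d = 4, check d ≤ 4: YES.
Slack = (n − k + 1) − d = 0.
The code is MDS (slack = 0).
Description: the claimed parameters are [9, 6, 4]_11; such a code would be MDS (meets Singleton bound).


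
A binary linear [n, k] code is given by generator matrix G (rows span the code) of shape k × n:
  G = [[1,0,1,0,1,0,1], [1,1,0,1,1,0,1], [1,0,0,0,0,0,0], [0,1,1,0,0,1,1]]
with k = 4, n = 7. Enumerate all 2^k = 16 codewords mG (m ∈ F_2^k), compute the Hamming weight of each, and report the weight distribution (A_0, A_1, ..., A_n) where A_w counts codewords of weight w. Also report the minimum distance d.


Weight distribution: A_0 = 1, A_1 = 1, A_3 = 4, A_4 = 7, A_5 = 3. Minimum distance d = 1.

Enumerate all 2^4 = 16 messages m ∈ F_2^4.
For each, compute codeword c = mG in F_2^7, then tally its weight.
  m = 0000 → c = 0000000, weight = 0.
  m = 1000 → c = 1010101, weight = 4.
  m = 0100 → c = 1101101, weight = 5.
  m = 1100 → c = 0111000, weight = 3.
  m = 0010 → c = 1000000, weight = 1.
  m = 1010 → c = 0010101, weight = 3.
  m = 0110 → c = 0101101, weight = 4.
  m = 1110 → c = 1111000, weight = 4.
  m = 0001 → c = 0110011, weight = 4.
  m = 1001 → c = 1100110, weight = 4.
  m = 0101 → c = 1011110, weight = 5.
  m = 1101 → c = 0001011, weight = 3.
  m = 0011 → c = 1110011, weight = 5.
  m = 1011 → c = 0100110, weight = 3.
  m = 0111 → c = 0011110, weight = 4.
  m = 1111 → c = 1001011, weight = 4.
Tally weights:
  weight 0: 1 codewords.
  weight 1: 1 codewords.
  weight 3: 4 codewords.
  weight 4: 7 codewords.
  weight 5: 3 codewords.
Minimum distance d = smallest w > 0 with A_w > 0 = 1.
Sanity: Σ A_w = 16 = 2^4 = 16 ✓.


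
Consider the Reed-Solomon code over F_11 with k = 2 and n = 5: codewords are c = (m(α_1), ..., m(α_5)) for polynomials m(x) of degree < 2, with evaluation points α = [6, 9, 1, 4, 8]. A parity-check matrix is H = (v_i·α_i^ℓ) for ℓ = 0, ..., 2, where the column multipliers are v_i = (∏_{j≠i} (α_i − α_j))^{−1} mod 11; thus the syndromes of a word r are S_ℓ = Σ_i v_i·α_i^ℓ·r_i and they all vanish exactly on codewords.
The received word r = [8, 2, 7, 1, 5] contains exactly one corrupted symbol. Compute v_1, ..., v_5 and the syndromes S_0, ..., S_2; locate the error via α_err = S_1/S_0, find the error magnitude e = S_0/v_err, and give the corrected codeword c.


S = (10, 3, 2), error at position 5, error magnitude e = 1, c = [8, 2, 7, 1, 4].

Step 1: column multipliers v_i = (∏_{j≠i}(α_i − α_j))^{−1} mod 11.
  i = 1 (α = 6): (6−9)(6−1)(6−4)(6−8) = (−3)·5·2·(−2) = 60 ≡ 5, so v_1 = 5^{−1} = 9 (mod 11).
  i = 2 (α = 9): (9−6)(9−1)(9−4)(9−8) = 3·8·5·1 = 120 ≡ 10, so v_2 = 10^{−1} = 10 (mod 11).
  i = 3 (α = 1): (1−6)(1−9)(1−4)(1−8) = (−5)·(−8)·(−3)·(−7) = 840 ≡ 4, so v_3 = 4^{−1} = 3 (mod 11).
  i = 4 (α = 4): (4−6)(4−9)(4−1)(4−8) = (−2)·(−5)·3·(−4) = −120 ≡ 1, so v_4 = 1^{−1} = 1 (mod 11).
  i = 5 (α = 8): (8−6)(8−9)(8−1)(8−4) = 2·(−1)·7·4 = −56 ≡ 10, so v_5 = 10^{−1} = 10 (mod 11).
  v = [9, 10, 3, 1, 10].
Step 2: syndromes of r = [8, 2, 7, 1, 5] (all sums mod 11).
  S_0 = Σ v_i r_i = 9·8 + 10·2 + 3·7 + 1·1 + 10·5 = 164 ≡ 10.
  S_1 = Σ v_i α_i r_i = 9·6·8 + 10·9·2 + 3·1·7 + 1·4·1 + 10·8·5 = 1037 ≡ 3.
  α_i^2 mod 11 = [3, 4, 1, 5, 9].
  S_2 = Σ v_i α_i^2 r_i = 9·3·8 + 10·4·2 + 3·1·7 + 1·5·1 + 10·9·5 = 772 ≡ 2.
  S = (10, 3, 2) ≠ 0, so r is not a codeword (an error is present).
Step 3: locate the error. For a single error e at position i, S_ℓ = v_i·e·α_i^ℓ, so α_err = S_1/S_0.
  S_0^{−1} = 10^{−1} = 10 (mod 11), so α_err = 3·10 = 30 ≡ 8 = α_5. Error position i = 5.
  Consistency check: S_2/S_1 = 2·4 = 8 ≡ 8 = α_err ✓ (single-error assumption holds).
Step 4: error magnitude e = S_0/v_5 = S_0·∏_{j≠5}(α_5 − α_j) = 10·10 = 100 ≡ 1 (mod 11).
Step 5: correct position 5: c_5 = r_5 − e = 5 − 1 ≡ 4 (mod 11). Hence c = [8, 2, 7, 1, 4].
  Check: interpolating c through the α_i gives m(x) = 9 + 9·x (degree < 2) with m(α_i) = c_i for every i, so c is indeed a codeword.


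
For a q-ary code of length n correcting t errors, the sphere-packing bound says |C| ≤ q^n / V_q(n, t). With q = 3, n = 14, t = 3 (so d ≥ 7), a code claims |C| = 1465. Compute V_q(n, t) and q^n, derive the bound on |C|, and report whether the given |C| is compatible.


V_q(n, t) = 3305, q^n = 4782969, Hamming bound = 1447, |C| = 1465 > bound (violated).

Step 1: Compute V_q(n, t) = Σ_{j=0}^3 C(n, j) (q−1)^j.
  j = 0: C(14,0)·(2)^0 = 1·1 = 1.
  j = 1: C(14,1)·(2)^1 = 14·2 = 28.
  j = 2: C(14,2)·(2)^2 = 91·4 = 364.
  j = 3: C(14,3)·(2)^3 = 364·8 = 2912.
  V_q(n, t) = 1 + 28 + 364 + 2912 = 3305.
Step 2: q^n = 3^14 = 4782969.
Step 3: Hamming bound ⌊q^n / V_q(n,t)⌋ = ⌊4782969/3305⌋ = 1447.
Step 4: Compare |C| = 1465 to 1447: violated.
The claimed |C| lies above the Hamming bound, so no 3-ary code of length 14 with d ≥ 7 can have 1465 codewords.


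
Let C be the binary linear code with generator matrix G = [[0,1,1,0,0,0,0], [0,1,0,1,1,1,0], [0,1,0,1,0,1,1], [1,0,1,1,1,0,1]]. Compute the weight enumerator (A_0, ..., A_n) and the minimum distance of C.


Weight distribution: A_0 = 1, A_2 = 2, A_3 = 4, A_4 = 5, A_5 = 4. Minimum distance d = 2.

Enumerate all 2^4 = 16 messages m ∈ F_2^4.
For each, compute codeword c = mG in F_2^7, then tally its weight.
  m = 0000 → c = 0000000, weight = 0.
  m = 1000 → c = 0110000, weight = 2.
  m = 0100 → c = 0101110, weight = 4.
  m = 1100 → c = 0011110, weight = 4.
  m = 0010 → c = 0101011, weight = 4.
  m = 1010 → c = 0011011, weight = 4.
  m = 0110 → c = 0000101, weight = 2.
  m = 1110 → c = 0110101, weight = 4.
  m = 0001 → c = 1011101, weight = 5.
  m = 1001 → c = 1101101, weight = 5.
  m = 0101 → c = 1110011, weight = 5.
  m = 1101 → c = 1000011, weight = 3.
  m = 0011 → c = 1110110, weight = 5.
  m = 1011 → c = 1000110, weight = 3.
  m = 0111 → c = 1011000, weight = 3.
  m = 1111 → c = 1101000, weight = 3.
Tally weights:
  weight 0: 1 codewords.
  weight 2: 2 codewords.
  weight 3: 4 codewords.
  weight 4: 5 codewords.
  weight 5: 4 codewords.
Minimum distance d = smallest w > 0 with A_w > 0 = 2.
Sanity: Σ A_w = 16 = 2^4 = 16 ✓.


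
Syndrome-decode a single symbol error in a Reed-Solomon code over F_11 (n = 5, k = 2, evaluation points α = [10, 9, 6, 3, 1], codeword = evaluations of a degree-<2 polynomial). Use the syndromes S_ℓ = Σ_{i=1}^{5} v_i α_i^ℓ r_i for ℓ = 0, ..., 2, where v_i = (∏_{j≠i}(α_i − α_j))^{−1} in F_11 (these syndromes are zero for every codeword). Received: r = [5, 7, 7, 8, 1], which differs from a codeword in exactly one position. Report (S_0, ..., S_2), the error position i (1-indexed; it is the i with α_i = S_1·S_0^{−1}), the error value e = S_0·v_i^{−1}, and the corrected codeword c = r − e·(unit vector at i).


S = (4, 2, 1), error at position 3, error magnitude e = 5, c = [5, 7, 2, 8, 1].

Step 1: column multipliers v_i = (∏_{j≠i}(α_i − α_j))^{−1} mod 11.
  i = 1 (α = 10): (10−9)(10−6)(10−3)(10−1) = 1·4·7·9 = 252 ≡ 10, so v_1 = 10^{−1} = 10 (mod 11).
  i = 2 (α = 9): (9−10)(9−6)(9−3)(9−1) = (−1)·3·6·8 = −144 ≡ 10, so v_2 = 10^{−1} = 10 (mod 11).
  i = 3 (α = 6): (6−10)(6−9)(6−3)(6−1) = (−4)·(−3)·3·5 = 180 ≡ 4, so v_3 = 4^{−1} = 3 (mod 11).
  i = 4 (α = 3): (3−10)(3−9)(3−6)(3−1) = (−7)·(−6)·(−3)·2 = −252 ≡ 1, so v_4 = 1^{−1} = 1 (mod 11).
  i = 5 (α = 1): (1−10)(1−9)(1−6)(1−3) = (−9)·(−8)·(−5)·(−2) = 720 ≡ 5, so v_5 = 5^{−1} = 9 (mod 11).
  v = [10, 10, 3, 1, 9].
Step 2: syndromes of r = [5, 7, 7, 8, 1] (all sums mod 11).
  S_0 = Σ v_i r_i = 10·5 + 10·7 + 3·7 + 1·8 + 9·1 = 158 ≡ 4.
  S_1 = Σ v_i α_i r_i = 10·10·5 + 10·9·7 + 3·6·7 + 1·3·8 + 9·1·1 = 1289 ≡ 2.
  α_i^2 mod 11 = [1, 4, 3, 9, 1].
  S_2 = Σ v_i α_i^2 r_i = 10·1·5 + 10·4·7 + 3·3·7 + 1·9·8 + 9·1·1 = 474 ≡ 1.
  S = (4, 2, 1) ≠ 0, so r is not a codeword (an error is present).
Step 3: locate the error. For a single error e at position i, S_ℓ = v_i·e·α_i^ℓ, so α_err = S_1/S_0.
  S_0^{−1} = 4^{−1} = 3 (mod 11), so α_err = 2·3 = 6 ≡ 6 = α_3. Error position i = 3.
  Consistency check: S_2/S_1 = 1·6 = 6 ≡ 6 = α_err ✓ (single-error assumption holds).
Step 4: error magnitude e = S_0/v_3 = S_0·∏_{j≠3}(α_3 − α_j) = 4·4 = 16 ≡ 5 (mod 11).
Step 5: correct position 3: c_3 = r_3 − e = 7 − 5 ≡ 2 (mod 11). Hence c = [5, 7, 2, 8, 1].
  Check: interpolating c through the α_i gives m(x) = 3 + 9·x (degree < 2) with m(α_i) = c_i for every i, so c is indeed a codeword.


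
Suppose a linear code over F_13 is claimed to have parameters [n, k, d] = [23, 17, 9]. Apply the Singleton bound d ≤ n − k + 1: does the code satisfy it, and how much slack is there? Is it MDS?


Singleton RHS = n − k + 1 = 7, slack = -2, bound violated (no such code; not MDS).

Singleton bound: d ≤ n − k + 1.
Here n = 23, k = 17, so n − k + 1 = 7.
Given d = 9, check d ≤ 7: NO.
Slack = (n − k + 1) − d = -2.
The slack is negative: d = 9 exceeds n − k + 1 = 7 by 2, so the Singleton bound is violated and no linear [23, 17, 9]_13 code can exist. In particular it is not MDS (MDS requires d = n − k + 1 exactly).
Description: the claimed parameters are [23, 17, 9]_13; such a code would be impossible (violates the Singleton bound).


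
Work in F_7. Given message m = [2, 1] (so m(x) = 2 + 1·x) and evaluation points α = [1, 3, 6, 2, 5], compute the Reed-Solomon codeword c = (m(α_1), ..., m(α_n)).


c = [3, 5, 1, 4, 0]

Message polynomial: m(x) = 2 + 1·x (mod 7).
For each evaluation point α_i, compute m(α_i) mod 7:
  α_1 = 1: Horner steps 1 → 3, so m(1) = 3.
  α_2 = 3: Horner steps 1 → 5, so m(3) = 5.
  α_3 = 6: Horner steps 1 → 1, so m(6) = 1.
  α_4 = 2: Horner steps 1 → 4, so m(2) = 4.
  α_5 = 5: Horner steps 1 → 0, so m(5) = 0.
Codeword c = [3, 5, 1, 4, 0] ∈ F_7^5.


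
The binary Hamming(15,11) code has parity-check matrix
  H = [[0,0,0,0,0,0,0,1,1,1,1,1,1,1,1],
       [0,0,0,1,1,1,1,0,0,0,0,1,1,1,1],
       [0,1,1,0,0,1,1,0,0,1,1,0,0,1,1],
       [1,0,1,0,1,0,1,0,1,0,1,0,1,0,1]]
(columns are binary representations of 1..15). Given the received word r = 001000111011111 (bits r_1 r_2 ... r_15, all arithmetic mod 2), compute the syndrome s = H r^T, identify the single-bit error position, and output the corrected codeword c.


s = (1, 1, 1, 0)^T, error position = 14, corrected codeword c = 001000111011101

Compute s = H r^T mod 2 one row at a time:
  s_1 = 1 + 1 + 0 + 1 + 1 + 1 + 1 + 1 = 7 ≡ 1 (mod 2).
  s_2 = 0 + 0 + 0 + 1 + 1 + 1 + 1 + 1 = 5 ≡ 1 (mod 2).
  s_3 = 0 + 1 + 0 + 1 + 0 + 1 + 1 + 1 = 5 ≡ 1 (mod 2).
  s_4 = 0 + 1 + 0 + 1 + 1 + 1 + 1 + 1 = 6 ≡ 0 (mod 2).
s = (1, 1, 1, 0)^T — this equals column 14 of H (binary 1110), so error is at position 14.
Correct: flip bit 14 of r = 001000111011111 to get c = 001000111011101.


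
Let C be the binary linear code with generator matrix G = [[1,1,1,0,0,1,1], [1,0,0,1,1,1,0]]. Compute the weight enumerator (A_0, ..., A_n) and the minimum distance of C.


Weight distribution: A_0 = 1, A_4 = 1, A_5 = 2. Minimum distance d = 4.

Enumerate all 2^2 = 4 messages m ∈ F_2^2.
For each, compute codeword c = mG in F_2^7, then tally its weight.
  m = 00 → c = 0000000, weight = 0.
  m = 10 → c = 1110011, weight = 5.
  m = 01 → c = 1001110, weight = 4.
  m = 11 → c = 0111101, weight = 5.
Tally weights:
  weight 0: 1 codewords.
  weight 4: 1 codewords.
  weight 5: 2 codewords.
Minimum distance d = smallest w > 0 with A_w > 0 = 4.
Sanity: Σ A_w = 4 = 2^2 = 4 ✓.


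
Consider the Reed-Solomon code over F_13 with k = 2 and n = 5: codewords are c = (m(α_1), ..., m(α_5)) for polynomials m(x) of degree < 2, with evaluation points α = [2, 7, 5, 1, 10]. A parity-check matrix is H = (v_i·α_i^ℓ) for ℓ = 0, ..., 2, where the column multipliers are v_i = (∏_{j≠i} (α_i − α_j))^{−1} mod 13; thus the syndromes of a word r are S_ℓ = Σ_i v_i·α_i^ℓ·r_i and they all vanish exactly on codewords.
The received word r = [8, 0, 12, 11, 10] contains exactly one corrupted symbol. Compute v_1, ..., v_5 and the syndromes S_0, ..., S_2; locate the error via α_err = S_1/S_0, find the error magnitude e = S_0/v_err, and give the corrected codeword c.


S = (10, 5, 9), error at position 2, error magnitude e = 7, c = [8, 6, 12, 11, 10].

Step 1: column multipliers v_i = (∏_{j≠i}(α_i − α_j))^{−1} mod 13.
  i = 1 (α = 2): (2−7)(2−5)(2−1)(2−10) = (−5)·(−3)·1·(−8) = −120 ≡ 10, so v_1 = 10^{−1} = 4 (mod 13).
  i = 2 (α = 7): (7−2)(7−5)(7−1)(7−10) = 5·2·6·(−3) = −180 ≡ 2, so v_2 = 2^{−1} = 7 (mod 13).
  i = 3 (α = 5): (5−2)(5−7)(5−1)(5−10) = 3·(−2)·4·(−5) = 120 ≡ 3, so v_3 = 3^{−1} = 9 (mod 13).
  i = 4 (α = 1): (1−2)(1−7)(1−5)(1−10) = (−1)·(−6)·(−4)·(−9) = 216 ≡ 8, so v_4 = 8^{−1} = 5 (mod 13).
  i = 5 (α = 10): (10−2)(10−7)(10−5)(10−1) = 8·3·5·9 = 1080 ≡ 1, so v_5 = 1^{−1} = 1 (mod 13).
  v = [4, 7, 9, 5, 1].
Step 2: syndromes of r = [8, 0, 12, 11, 10] (all sums mod 13).
  S_0 = Σ v_i r_i = 4·8 + 7·0 + 9·12 + 5·11 + 1·10 = 205 ≡ 10.
  S_1 = Σ v_i α_i r_i = 4·2·8 + 7·7·0 + 9·5·12 + 5·1·11 + 1·10·10 = 759 ≡ 5.
  α_i^2 mod 13 = [4, 10, 12, 1, 9].
  S_2 = Σ v_i α_i^2 r_i = 4·4·8 + 7·10·0 + 9·12·12 + 5·1·11 + 1·9·10 = 1569 ≡ 9.
  S = (10, 5, 9) ≠ 0, so r is not a codeword (an error is present).
Step 3: locate the error. For a single error e at position i, S_ℓ = v_i·e·α_i^ℓ, so α_err = S_1/S_0.
  S_0^{−1} = 10^{−1} = 4 (mod 13), so α_err = 5·4 = 20 ≡ 7 = α_2. Error position i = 2.
  Consistency check: S_2/S_1 = 9·8 = 72 ≡ 7 = α_err ✓ (single-error assumption holds).
Step 4: error magnitude e = S_0/v_2 = S_0·∏_{j≠2}(α_2 − α_j) = 10·2 = 20 ≡ 7 (mod 13).
Step 5: correct position 2: c_2 = r_2 − e = 0 − 7 ≡ 6 (mod 13). Hence c = [8, 6, 12, 11, 10].
  Check: interpolating c through the α_i gives m(x) = 1 + 10·x (degree < 2) with m(α_i) = c_i for every i, so c is indeed a codeword.


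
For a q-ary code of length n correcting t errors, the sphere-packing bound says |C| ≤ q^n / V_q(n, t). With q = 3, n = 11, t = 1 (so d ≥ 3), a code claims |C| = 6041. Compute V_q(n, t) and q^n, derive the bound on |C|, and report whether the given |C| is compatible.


V_q(n, t) = 23, q^n = 177147, Hamming bound = 7702, |C| = 6041 ≤ bound (satisfied).

Step 1: Compute V_q(n, t) = Σ_{j=0}^1 C(n, j) (q−1)^j.
  j = 0: C(11,0)·(2)^0 = 1·1 = 1.
  j = 1: C(11,1)·(2)^1 = 11·2 = 22.
  V_q(n, t) = 1 + 22 = 23.
Step 2: q^n = 3^11 = 177147.
Step 3: Hamming bound ⌊q^n / V_q(n,t)⌋ = ⌊177147/23⌋ = 7702.
Step 4: Compare |C| = 6041 to 7702: satisfied.
The claimed |C| lies below the Hamming bound.


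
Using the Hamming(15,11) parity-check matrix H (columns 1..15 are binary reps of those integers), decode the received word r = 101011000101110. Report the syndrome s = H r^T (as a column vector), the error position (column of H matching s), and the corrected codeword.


s = (0, 1, 0, 0)^T, error position = 4, corrected codeword c = 101111000101110

Compute s = H r^T mod 2 one row at a time:
  s_1 = 0 + 0 + 1 + 0 + 1 + 1 + 1 + 0 = 4 ≡ 0 (mod 2).
  s_2 = 0 + 1 + 1 + 0 + 1 + 1 + 1 + 0 = 5 ≡ 1 (mod 2).
  s_3 = 0 + 1 + 1 + 0 + 1 + 0 + 1 + 0 = 4 ≡ 0 (mod 2).
  s_4 = 1 + 1 + 1 + 0 + 0 + 0 + 1 + 0 = 4 ≡ 0 (mod 2).
s = (0, 1, 0, 0)^T — this equals column 4 of H (binary 0100), so error is at position 4.
Correct: flip bit 4 of r = 101011000101110 to get c = 101111000101110.


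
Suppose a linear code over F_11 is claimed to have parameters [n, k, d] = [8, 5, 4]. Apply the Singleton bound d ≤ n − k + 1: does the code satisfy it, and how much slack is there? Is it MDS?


Singleton RHS = n − k + 1 = 4, slack = 0, bound satisfied, MDS.

Singleton bound: d ≤ n − k + 1.
Here n = 8, k = 5, so n − k + 1 = 4.
Given d = 4, check d ≤ 4: YES.
Slack = (n − k + 1) − d = 0.
The code is MDS (slack = 0).
Description: the claimed parameters are [8, 5, 4]_11; such a code would be MDS (meets Singleton bound).


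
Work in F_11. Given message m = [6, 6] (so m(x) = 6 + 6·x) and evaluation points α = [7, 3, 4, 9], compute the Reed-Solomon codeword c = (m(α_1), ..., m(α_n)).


c = [4, 2, 8, 5]

Message polynomial: m(x) = 6 + 6·x (mod 11).
For each evaluation point α_i, compute m(α_i) mod 11:
  α_1 = 7: Horner steps 6 → 4, so m(7) = 4.
  α_2 = 3: Horner steps 6 → 2, so m(3) = 2.
  α_3 = 4: Horner steps 6 → 8, so m(4) = 8.
  α_4 = 9: Horner steps 6 → 5, so m(9) = 5.
Codeword c = [4, 2, 8, 5] ∈ F_11^4.


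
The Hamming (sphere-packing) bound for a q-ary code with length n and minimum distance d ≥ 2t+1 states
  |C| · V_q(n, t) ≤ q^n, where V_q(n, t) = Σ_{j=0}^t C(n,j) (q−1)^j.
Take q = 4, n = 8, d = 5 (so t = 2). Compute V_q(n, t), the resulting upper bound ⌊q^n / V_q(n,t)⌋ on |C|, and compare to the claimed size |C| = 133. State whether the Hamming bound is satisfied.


V_q(n, t) = 277, q^n = 65536, Hamming bound = 236, |C| = 133 ≤ bound (satisfied).

Step 1: Compute V_q(n, t) = Σ_{j=0}^2 C(n, j) (q−1)^j.
  j = 0: C(8,0)·(3)^0 = 1·1 = 1.
  j = 1: C(8,1)·(3)^1 = 8·3 = 24.
  j = 2: C(8,2)·(3)^2 = 28·9 = 252.
  V_q(n, t) = 1 + 24 + 252 = 277.
Step 2: q^n = 4^8 = 65536.
Step 3: Hamming bound ⌊q^n / V_q(n,t)⌋ = ⌊65536/277⌋ = 236.
Step 4: Compare |C| = 133 to 236: satisfied.
The claimed |C| lies below the Hamming bound.


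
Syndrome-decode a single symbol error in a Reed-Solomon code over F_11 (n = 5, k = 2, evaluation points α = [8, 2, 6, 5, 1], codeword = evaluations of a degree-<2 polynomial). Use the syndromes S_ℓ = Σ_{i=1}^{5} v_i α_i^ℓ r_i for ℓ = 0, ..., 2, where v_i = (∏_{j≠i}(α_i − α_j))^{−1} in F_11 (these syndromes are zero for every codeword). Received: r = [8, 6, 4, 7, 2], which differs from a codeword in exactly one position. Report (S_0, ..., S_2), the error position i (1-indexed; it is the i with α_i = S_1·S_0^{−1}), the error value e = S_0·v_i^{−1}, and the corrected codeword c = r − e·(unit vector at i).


S = (1, 6, 3), error at position 3, error magnitude e = 4, c = [8, 6, 0, 7, 2].

Step 1: column multipliers v_i = (∏_{j≠i}(α_i − α_j))^{−1} mod 11.
  i = 1 (α = 8): (8−2)(8−6)(8−5)(8−1) = 6·2·3·7 = 252 ≡ 10, so v_1 = 10^{−1} = 10 (mod 11).
  i = 2 (α = 2): (2−8)(2−6)(2−5)(2−1) = (−6)·(−4)·(−3)·1 = −72 ≡ 5, so v_2 = 5^{−1} = 9 (mod 11).
  i = 3 (α = 6): (6−8)(6−2)(6−5)(6−1) = (−2)·4·1·5 = −40 ≡ 4, so v_3 = 4^{−1} = 3 (mod 11).
  i = 4 (α = 5): (5−8)(5−2)(5−6)(5−1) = (−3)·3·(−1)·4 = 36 ≡ 3, so v_4 = 3^{−1} = 4 (mod 11).
  i = 5 (α = 1): (1−8)(1−2)(1−6)(1−5) = (−7)·(−1)·(−5)·(−4) = 140 ≡ 8, so v_5 = 8^{−1} = 7 (mod 11).
  v = [10, 9, 3, 4, 7].
Step 2: syndromes of r = [8, 6, 4, 7, 2] (all sums mod 11).
  S_0 = Σ v_i r_i = 10·8 + 9·6 + 3·4 + 4·7 + 7·2 = 188 ≡ 1.
  S_1 = Σ v_i α_i r_i = 10·8·8 + 9·2·6 + 3·6·4 + 4·5·7 + 7·1·2 = 974 ≡ 6.
  α_i^2 mod 11 = [9, 4, 3, 3, 1].
  S_2 = Σ v_i α_i^2 r_i = 10·9·8 + 9·4·6 + 3·3·4 + 4·3·7 + 7·1·2 = 1070 ≡ 3.
  S = (1, 6, 3) ≠ 0, so r is not a codeword (an error is present).
Step 3: locate the error. For a single error e at position i, S_ℓ = v_i·e·α_i^ℓ, so α_err = S_1/S_0.
  S_0^{−1} = 1^{−1} = 1 (mod 11), so α_err = 6·1 = 6 ≡ 6 = α_3. Error position i = 3.
  Consistency check: S_2/S_1 = 3·2 = 6 ≡ 6 = α_err ✓ (single-error assumption holds).
Step 4: error magnitude e = S_0/v_3 = S_0·∏_{j≠3}(α_3 − α_j) = 1·4 = 4 ≡ 4 (mod 11).
Step 5: correct position 3: c_3 = r_3 − e = 4 − 4 ≡ 0 (mod 11). Hence c = [8, 6, 0, 7, 2].
  Check: interpolating c through the α_i gives m(x) = 9 + 4·x (degree < 2) with m(α_i) = c_i for every i, so c is indeed a codeword.


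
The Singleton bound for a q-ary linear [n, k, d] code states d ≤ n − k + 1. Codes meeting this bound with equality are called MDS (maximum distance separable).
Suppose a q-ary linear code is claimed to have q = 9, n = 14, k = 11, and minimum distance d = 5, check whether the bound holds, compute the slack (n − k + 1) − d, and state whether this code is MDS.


Singleton RHS = n − k + 1 = 4, slack = -1, bound violated (no such code; not MDS).

Singleton bound: d ≤ n − k + 1.
Here n = 14, k = 11, so n − k + 1 = 4.
Given d = 5, check d ≤ 4: NO.
Slack = (n − k + 1) − d = -1.
The slack is negative: d = 5 exceeds n − k + 1 = 4 by 1, so the Singleton bound is violated and no linear [14, 11, 5]_9 code can exist. In particular it is not MDS (MDS requires d = n − k + 1 exactly).
Description: the claimed parameters are [14, 11, 5]_9; such a code would be impossible (violates the Singleton bound).


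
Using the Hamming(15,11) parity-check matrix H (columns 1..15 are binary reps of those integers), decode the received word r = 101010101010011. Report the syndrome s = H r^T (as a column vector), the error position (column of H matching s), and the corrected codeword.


s = (0, 0, 1, 1)^T, error position = 3, corrected codeword c = 100010101010011

Compute s = H r^T mod 2 one row at a time:
  s_1 = 0 + 1 + 0 + 1 + 0 + 0 + 1 + 1 = 4 ≡ 0 (mod 2).
  s_2 = 0 + 1 + 0 + 1 + 0 + 0 + 1 + 1 = 4 ≡ 0 (mod 2).
  s_3 = 0 + 1 + 0 + 1 + 0 + 1 + 1 + 1 = 5 ≡ 1 (mod 2).
  s_4 = 1 + 1 + 1 + 1 + 1 + 1 + 0 + 1 = 7 ≡ 1 (mod 2).
s = (0, 0, 1, 1)^T — this equals column 3 of H (binary 0011), so error is at position 3.
Correct: flip bit 3 of r = 101010101010011 to get c = 100010101010011.


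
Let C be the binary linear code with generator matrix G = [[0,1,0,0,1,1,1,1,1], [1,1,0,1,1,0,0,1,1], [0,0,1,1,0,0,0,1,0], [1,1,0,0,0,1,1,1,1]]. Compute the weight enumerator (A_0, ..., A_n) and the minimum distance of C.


Weight distribution: A_0 = 1, A_2 = 1, A_3 = 2, A_4 = 3, A_5 = 4, A_6 = 3, A_7 = 2. Minimum distance d = 2.

Enumerate all 2^4 = 16 messages m ∈ F_2^4.
For each, compute codeword c = mG in F_2^9, then tally its weight.
  m = 0000 → c = 000000000, weight = 0.
  m = 1000 → c = 010011111, weight = 6.
  m = 0100 → c = 110110011, weight = 6.
  m = 1100 → c = 100101100, weight = 4.
  m = 0010 → c = 001100010, weight = 3.
  m = 1010 → c = 011111101, weight = 7.
  m = 0110 → c = 111010001, weight = 5.
  m = 1110 → c = 101001110, weight = 5.
  m = 0001 → c = 110001111, weight = 6.
  m = 1001 → c = 100010000, weight = 2.
  m = 0101 → c = 000111100, weight = 4.
  m = 1101 → c = 010100011, weight = 4.
  m = 0011 → c = 111101101, weight = 7.
  m = 1011 → c = 101110010, weight = 5.
  m = 0111 → c = 001011110, weight = 5.
  m = 1111 → c = 011000001, weight = 3.
Tally weights:
  weight 0: 1 codewords.
  weight 2: 1 codewords.
  weight 3: 2 codewords.
  weight 4: 3 codewords.
  weight 5: 4 codewords.
  weight 6: 3 codewords.
  weight 7: 2 codewords.
Minimum distance d = smallest w > 0 with A_w > 0 = 2.
Sanity: Σ A_w = 16 = 2^4 = 16 ✓.
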